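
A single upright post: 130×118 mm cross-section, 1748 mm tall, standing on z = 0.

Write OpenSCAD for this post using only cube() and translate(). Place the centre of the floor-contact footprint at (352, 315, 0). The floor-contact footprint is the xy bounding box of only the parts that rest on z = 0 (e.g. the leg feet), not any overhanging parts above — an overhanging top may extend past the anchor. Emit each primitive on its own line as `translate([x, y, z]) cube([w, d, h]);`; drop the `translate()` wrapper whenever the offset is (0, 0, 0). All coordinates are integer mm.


translate([287, 256, 0]) cube([130, 118, 1748]);


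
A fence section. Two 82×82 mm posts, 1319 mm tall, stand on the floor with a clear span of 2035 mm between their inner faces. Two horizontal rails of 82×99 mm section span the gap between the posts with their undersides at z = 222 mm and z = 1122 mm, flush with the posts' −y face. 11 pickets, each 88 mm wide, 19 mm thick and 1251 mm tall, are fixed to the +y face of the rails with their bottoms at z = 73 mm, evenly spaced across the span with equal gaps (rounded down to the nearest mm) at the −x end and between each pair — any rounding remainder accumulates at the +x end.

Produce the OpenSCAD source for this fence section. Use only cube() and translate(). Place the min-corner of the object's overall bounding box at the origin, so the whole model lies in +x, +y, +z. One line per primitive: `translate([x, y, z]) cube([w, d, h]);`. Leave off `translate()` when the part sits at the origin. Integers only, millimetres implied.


cube([82, 82, 1319]);
translate([2117, 0, 0]) cube([82, 82, 1319]);
translate([82, 0, 222]) cube([2035, 82, 99]);
translate([82, 0, 1122]) cube([2035, 82, 99]);
translate([170, 82, 73]) cube([88, 19, 1251]);
translate([346, 82, 73]) cube([88, 19, 1251]);
translate([522, 82, 73]) cube([88, 19, 1251]);
translate([698, 82, 73]) cube([88, 19, 1251]);
translate([874, 82, 73]) cube([88, 19, 1251]);
translate([1050, 82, 73]) cube([88, 19, 1251]);
translate([1226, 82, 73]) cube([88, 19, 1251]);
translate([1402, 82, 73]) cube([88, 19, 1251]);
translate([1578, 82, 73]) cube([88, 19, 1251]);
translate([1754, 82, 73]) cube([88, 19, 1251]);
translate([1930, 82, 73]) cube([88, 19, 1251]);


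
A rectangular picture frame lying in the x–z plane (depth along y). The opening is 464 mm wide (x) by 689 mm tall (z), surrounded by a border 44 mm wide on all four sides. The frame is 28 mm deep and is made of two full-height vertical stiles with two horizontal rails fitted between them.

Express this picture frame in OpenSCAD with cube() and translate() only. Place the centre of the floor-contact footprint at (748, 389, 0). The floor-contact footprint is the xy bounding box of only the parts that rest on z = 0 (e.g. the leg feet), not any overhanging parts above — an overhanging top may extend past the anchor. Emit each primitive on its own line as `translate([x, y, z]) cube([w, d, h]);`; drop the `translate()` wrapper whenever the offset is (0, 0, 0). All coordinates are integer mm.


translate([472, 375, 0]) cube([44, 28, 777]);
translate([980, 375, 0]) cube([44, 28, 777]);
translate([516, 375, 0]) cube([464, 28, 44]);
translate([516, 375, 733]) cube([464, 28, 44]);


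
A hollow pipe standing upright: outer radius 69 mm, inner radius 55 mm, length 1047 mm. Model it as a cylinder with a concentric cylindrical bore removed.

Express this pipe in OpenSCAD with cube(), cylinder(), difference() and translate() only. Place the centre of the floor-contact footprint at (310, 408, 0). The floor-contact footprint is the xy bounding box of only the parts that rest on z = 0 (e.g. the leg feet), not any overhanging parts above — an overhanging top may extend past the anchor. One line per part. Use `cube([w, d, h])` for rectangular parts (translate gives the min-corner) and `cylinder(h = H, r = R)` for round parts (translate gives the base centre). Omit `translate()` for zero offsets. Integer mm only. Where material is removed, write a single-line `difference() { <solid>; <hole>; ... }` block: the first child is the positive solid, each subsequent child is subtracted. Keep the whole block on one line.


difference() { translate([310, 408, 0]) cylinder(h = 1047, r = 69); translate([310, 408, 0]) cylinder(h = 1047, r = 55); }


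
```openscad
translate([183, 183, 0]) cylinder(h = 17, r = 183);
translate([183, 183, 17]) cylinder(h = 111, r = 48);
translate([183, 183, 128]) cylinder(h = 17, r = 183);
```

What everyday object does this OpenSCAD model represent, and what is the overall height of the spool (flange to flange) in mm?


A spool. The overall height is 145 mm.

Three coaxial cylinders, large–small–large — a spool. Two 17 mm flanges and a 111 mm core give 17 + 111 + 17 = 145 mm.


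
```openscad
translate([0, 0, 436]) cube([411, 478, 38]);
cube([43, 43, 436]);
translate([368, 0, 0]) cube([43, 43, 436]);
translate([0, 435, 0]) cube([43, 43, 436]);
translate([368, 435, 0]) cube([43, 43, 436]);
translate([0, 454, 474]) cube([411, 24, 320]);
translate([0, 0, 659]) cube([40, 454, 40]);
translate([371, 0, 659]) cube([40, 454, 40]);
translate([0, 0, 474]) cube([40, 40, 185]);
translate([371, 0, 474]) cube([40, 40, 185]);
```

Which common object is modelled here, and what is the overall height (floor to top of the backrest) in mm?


A chair. The overall height is 794 mm.

A slab on four corner posts with a tall panel at the back — a chair. The seat slab sits at z = 436 with thickness 38, and the 320 mm backrest starts at the seat top, so the overall height is 436 + 38 + 320 = 794 mm.


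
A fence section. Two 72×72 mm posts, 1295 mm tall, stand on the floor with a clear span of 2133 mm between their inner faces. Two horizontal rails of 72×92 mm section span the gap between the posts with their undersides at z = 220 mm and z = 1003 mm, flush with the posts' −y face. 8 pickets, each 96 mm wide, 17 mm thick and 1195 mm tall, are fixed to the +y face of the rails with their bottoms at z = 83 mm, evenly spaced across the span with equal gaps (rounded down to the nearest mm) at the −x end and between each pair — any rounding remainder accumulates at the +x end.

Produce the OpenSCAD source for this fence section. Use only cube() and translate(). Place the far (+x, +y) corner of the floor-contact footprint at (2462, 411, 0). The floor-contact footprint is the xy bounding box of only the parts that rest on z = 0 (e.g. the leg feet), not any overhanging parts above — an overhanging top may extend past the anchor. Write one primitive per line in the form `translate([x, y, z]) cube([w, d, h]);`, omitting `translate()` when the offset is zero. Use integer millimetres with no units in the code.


translate([185, 339, 0]) cube([72, 72, 1295]);
translate([2390, 339, 0]) cube([72, 72, 1295]);
translate([257, 339, 220]) cube([2133, 72, 92]);
translate([257, 339, 1003]) cube([2133, 72, 92]);
translate([408, 411, 83]) cube([96, 17, 1195]);
translate([655, 411, 83]) cube([96, 17, 1195]);
translate([902, 411, 83]) cube([96, 17, 1195]);
translate([1149, 411, 83]) cube([96, 17, 1195]);
translate([1396, 411, 83]) cube([96, 17, 1195]);
translate([1643, 411, 83]) cube([96, 17, 1195]);
translate([1890, 411, 83]) cube([96, 17, 1195]);
translate([2137, 411, 83]) cube([96, 17, 1195]);


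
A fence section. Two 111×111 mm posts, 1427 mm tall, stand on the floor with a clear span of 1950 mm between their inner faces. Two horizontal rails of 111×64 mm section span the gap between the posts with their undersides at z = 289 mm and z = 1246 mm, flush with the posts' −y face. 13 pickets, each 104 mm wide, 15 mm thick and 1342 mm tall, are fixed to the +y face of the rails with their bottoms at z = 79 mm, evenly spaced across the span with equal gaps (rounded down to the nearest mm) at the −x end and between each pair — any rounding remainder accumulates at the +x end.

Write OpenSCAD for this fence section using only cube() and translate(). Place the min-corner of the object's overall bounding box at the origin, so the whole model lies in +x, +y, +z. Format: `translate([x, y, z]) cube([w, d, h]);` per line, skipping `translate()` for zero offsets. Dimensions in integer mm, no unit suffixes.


cube([111, 111, 1427]);
translate([2061, 0, 0]) cube([111, 111, 1427]);
translate([111, 0, 289]) cube([1950, 111, 64]);
translate([111, 0, 1246]) cube([1950, 111, 64]);
translate([153, 111, 79]) cube([104, 15, 1342]);
translate([299, 111, 79]) cube([104, 15, 1342]);
translate([445, 111, 79]) cube([104, 15, 1342]);
translate([591, 111, 79]) cube([104, 15, 1342]);
translate([737, 111, 79]) cube([104, 15, 1342]);
translate([883, 111, 79]) cube([104, 15, 1342]);
translate([1029, 111, 79]) cube([104, 15, 1342]);
translate([1175, 111, 79]) cube([104, 15, 1342]);
translate([1321, 111, 79]) cube([104, 15, 1342]);
translate([1467, 111, 79]) cube([104, 15, 1342]);
translate([1613, 111, 79]) cube([104, 15, 1342]);
translate([1759, 111, 79]) cube([104, 15, 1342]);
translate([1905, 111, 79]) cube([104, 15, 1342]);


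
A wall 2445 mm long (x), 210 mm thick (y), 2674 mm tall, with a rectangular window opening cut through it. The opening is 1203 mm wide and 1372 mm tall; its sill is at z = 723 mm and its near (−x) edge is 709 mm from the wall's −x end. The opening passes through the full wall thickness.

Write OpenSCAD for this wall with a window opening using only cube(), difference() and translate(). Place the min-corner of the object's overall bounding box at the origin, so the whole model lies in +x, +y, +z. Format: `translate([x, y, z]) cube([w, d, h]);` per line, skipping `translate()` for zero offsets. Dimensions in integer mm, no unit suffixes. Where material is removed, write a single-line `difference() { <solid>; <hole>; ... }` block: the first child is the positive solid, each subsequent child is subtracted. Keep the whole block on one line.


difference() { cube([2445, 210, 2674]); translate([709, 0, 723]) cube([1203, 210, 1372]); }


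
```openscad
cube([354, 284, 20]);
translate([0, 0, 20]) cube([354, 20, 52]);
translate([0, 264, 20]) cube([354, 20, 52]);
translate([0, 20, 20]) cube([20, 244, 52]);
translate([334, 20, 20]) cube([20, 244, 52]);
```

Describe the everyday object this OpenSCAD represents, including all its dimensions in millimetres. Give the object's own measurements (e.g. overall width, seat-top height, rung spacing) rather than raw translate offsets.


An open-topped rectangular box: outside dimensions 354×284×72 mm, with a uniform wall and base thickness of 20 mm. The base is a full 354×284 slab on the floor; four walls sit on top of the base. The front and back walls (the −y and +y sides) span the full width; the two side walls fit between them.


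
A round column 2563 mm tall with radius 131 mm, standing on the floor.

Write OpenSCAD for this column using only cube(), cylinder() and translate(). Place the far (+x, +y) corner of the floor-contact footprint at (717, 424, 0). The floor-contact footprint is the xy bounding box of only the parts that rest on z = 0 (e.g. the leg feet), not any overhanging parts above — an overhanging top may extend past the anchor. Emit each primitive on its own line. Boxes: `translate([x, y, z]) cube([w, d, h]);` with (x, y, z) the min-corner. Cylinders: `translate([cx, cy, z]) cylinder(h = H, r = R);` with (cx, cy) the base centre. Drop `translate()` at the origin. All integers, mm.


translate([586, 293, 0]) cylinder(h = 2563, r = 131);


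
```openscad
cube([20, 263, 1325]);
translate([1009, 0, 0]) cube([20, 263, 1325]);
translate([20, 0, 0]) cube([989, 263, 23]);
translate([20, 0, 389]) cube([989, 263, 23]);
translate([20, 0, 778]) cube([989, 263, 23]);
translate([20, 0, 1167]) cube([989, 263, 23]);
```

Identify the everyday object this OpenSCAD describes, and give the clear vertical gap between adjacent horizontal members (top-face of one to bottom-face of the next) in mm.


A bookshelf. The clear shelf gap is 366 mm.

Two tall side panels with 4 horizontal boards between them — a bookshelf. The first two shelf undersides are at z = 0 and z = 389; with shelf thickness 23, the clear gap is 389 − 0 − 23 = 366 mm.


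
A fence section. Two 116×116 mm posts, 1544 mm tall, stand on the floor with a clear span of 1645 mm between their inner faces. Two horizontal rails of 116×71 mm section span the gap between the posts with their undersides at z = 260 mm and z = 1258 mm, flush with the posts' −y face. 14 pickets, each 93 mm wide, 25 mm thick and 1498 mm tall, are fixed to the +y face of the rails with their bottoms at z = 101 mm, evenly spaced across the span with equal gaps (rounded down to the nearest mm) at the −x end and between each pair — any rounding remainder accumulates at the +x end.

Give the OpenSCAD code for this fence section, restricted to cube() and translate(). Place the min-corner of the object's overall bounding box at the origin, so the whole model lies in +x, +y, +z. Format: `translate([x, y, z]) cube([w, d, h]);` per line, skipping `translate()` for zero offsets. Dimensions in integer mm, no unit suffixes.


cube([116, 116, 1544]);
translate([1761, 0, 0]) cube([116, 116, 1544]);
translate([116, 0, 260]) cube([1645, 116, 71]);
translate([116, 0, 1258]) cube([1645, 116, 71]);
translate([138, 116, 101]) cube([93, 25, 1498]);
translate([253, 116, 101]) cube([93, 25, 1498]);
translate([368, 116, 101]) cube([93, 25, 1498]);
translate([483, 116, 101]) cube([93, 25, 1498]);
translate([598, 116, 101]) cube([93, 25, 1498]);
translate([713, 116, 101]) cube([93, 25, 1498]);
translate([828, 116, 101]) cube([93, 25, 1498]);
translate([943, 116, 101]) cube([93, 25, 1498]);
translate([1058, 116, 101]) cube([93, 25, 1498]);
translate([1173, 116, 101]) cube([93, 25, 1498]);
translate([1288, 116, 101]) cube([93, 25, 1498]);
translate([1403, 116, 101]) cube([93, 25, 1498]);
translate([1518, 116, 101]) cube([93, 25, 1498]);
translate([1633, 116, 101]) cube([93, 25, 1498]);


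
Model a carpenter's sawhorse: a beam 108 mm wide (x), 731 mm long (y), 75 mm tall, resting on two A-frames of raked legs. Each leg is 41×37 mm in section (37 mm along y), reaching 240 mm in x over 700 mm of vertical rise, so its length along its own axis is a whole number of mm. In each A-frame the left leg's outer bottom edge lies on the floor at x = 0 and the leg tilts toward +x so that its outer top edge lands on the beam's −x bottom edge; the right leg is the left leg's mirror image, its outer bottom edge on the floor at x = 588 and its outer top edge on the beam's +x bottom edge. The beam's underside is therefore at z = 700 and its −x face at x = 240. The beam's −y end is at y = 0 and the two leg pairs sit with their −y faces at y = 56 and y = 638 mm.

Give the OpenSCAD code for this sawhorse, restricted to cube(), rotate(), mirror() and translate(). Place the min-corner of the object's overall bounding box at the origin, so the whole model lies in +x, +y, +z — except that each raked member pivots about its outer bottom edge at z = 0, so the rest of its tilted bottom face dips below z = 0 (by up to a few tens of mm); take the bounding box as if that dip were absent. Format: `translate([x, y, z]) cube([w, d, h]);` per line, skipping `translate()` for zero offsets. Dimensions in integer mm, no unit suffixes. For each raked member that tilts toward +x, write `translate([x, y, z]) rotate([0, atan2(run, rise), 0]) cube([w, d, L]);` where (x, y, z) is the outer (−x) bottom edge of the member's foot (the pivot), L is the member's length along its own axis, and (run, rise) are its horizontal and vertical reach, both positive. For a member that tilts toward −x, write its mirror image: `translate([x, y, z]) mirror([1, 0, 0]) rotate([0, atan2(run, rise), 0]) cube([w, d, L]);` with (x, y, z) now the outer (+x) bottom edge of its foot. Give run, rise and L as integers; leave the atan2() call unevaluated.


translate([240, 0, 700]) cube([108, 731, 75]);
translate([0, 56, 0]) rotate([0, atan2(240, 700), 0]) cube([41, 37, 740]);
translate([588, 56, 0]) mirror([1, 0, 0]) rotate([0, atan2(240, 700), 0]) cube([41, 37, 740]);
translate([0, 638, 0]) rotate([0, atan2(240, 700), 0]) cube([41, 37, 740]);
translate([588, 638, 0]) mirror([1, 0, 0]) rotate([0, atan2(240, 700), 0]) cube([41, 37, 740]);


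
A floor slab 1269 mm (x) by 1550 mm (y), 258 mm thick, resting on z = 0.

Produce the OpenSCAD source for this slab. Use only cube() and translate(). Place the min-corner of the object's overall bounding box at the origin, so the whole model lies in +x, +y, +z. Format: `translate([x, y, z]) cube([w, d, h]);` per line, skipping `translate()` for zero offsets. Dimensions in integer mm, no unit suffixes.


cube([1269, 1550, 258]);


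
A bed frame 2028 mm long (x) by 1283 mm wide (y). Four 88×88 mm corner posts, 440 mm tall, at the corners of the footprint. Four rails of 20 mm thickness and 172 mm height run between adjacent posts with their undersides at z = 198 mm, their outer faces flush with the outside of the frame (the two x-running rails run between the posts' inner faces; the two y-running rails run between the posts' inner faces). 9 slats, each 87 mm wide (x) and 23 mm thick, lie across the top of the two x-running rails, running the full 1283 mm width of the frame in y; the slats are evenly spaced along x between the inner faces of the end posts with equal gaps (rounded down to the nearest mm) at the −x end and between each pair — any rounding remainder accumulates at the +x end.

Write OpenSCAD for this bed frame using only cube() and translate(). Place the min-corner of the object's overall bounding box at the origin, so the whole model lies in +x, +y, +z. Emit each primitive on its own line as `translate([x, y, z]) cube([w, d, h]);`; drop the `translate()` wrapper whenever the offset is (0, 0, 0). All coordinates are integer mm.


cube([88, 88, 440]);
translate([0, 1195, 0]) cube([88, 88, 440]);
translate([1940, 0, 0]) cube([88, 88, 440]);
translate([1940, 1195, 0]) cube([88, 88, 440]);
translate([88, 0, 198]) cube([1852, 20, 172]);
translate([88, 1263, 198]) cube([1852, 20, 172]);
translate([0, 88, 198]) cube([20, 1107, 172]);
translate([2008, 88, 198]) cube([20, 1107, 172]);
translate([194, 0, 370]) cube([87, 1283, 23]);
translate([387, 0, 370]) cube([87, 1283, 23]);
translate([580, 0, 370]) cube([87, 1283, 23]);
translate([773, 0, 370]) cube([87, 1283, 23]);
translate([966, 0, 370]) cube([87, 1283, 23]);
translate([1159, 0, 370]) cube([87, 1283, 23]);
translate([1352, 0, 370]) cube([87, 1283, 23]);
translate([1545, 0, 370]) cube([87, 1283, 23]);
translate([1738, 0, 370]) cube([87, 1283, 23]);


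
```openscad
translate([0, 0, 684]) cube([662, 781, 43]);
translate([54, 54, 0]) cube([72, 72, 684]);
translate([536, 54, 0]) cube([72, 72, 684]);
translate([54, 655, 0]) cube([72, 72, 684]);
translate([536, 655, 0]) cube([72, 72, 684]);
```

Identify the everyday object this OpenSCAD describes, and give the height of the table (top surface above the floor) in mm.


A table. The table height is 727 mm.

A 662×781×43 slab sits at z = 684 on four 72 mm square posts — a table. The top surface is at 684 + 43 = 727 mm.


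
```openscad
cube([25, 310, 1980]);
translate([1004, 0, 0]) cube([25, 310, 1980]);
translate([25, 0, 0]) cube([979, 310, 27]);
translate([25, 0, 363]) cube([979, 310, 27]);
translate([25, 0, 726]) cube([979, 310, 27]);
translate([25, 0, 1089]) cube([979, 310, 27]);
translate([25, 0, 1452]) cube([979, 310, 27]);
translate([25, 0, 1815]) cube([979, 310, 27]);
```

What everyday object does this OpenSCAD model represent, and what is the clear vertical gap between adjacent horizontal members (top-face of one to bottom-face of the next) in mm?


A bookshelf. The clear shelf gap is 336 mm.

Two tall side panels with 6 horizontal boards between them — a bookshelf. The first two shelf undersides are at z = 0 and z = 363; with shelf thickness 27, the clear gap is 363 − 0 − 27 = 336 mm.


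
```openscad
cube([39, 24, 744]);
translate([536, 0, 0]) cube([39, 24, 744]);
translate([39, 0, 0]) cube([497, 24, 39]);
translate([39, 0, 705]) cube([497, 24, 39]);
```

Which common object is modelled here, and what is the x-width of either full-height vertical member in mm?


A picture frame. The border width is 39 mm.

Four thin pieces enclosing a rectangular opening — a picture frame. The two full-height stiles are 744 mm tall; the top rail sits at z = 705 and is 39 mm tall, so the border above the opening is 744 − 705 = 39 mm, matching the stile x-width.


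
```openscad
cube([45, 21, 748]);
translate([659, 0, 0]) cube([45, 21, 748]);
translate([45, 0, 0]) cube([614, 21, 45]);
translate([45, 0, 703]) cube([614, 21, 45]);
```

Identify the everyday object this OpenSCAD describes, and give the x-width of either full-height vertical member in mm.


A picture frame. The border width is 45 mm.

Four thin pieces enclosing a rectangular opening — a picture frame. The two full-height stiles are 748 mm tall; the top rail sits at z = 703 and is 45 mm tall, so the border above the opening is 748 − 703 = 45 mm, matching the stile x-width.


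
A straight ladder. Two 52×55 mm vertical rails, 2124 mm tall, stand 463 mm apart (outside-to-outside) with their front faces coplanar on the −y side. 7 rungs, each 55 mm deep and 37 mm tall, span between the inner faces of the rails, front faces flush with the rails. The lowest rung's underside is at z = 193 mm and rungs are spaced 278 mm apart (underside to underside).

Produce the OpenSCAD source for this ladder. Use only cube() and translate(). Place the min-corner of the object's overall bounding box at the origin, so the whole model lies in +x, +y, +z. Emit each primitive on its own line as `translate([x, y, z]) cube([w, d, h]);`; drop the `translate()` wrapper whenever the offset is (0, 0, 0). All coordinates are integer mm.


cube([52, 55, 2124]);
translate([411, 0, 0]) cube([52, 55, 2124]);
translate([52, 0, 193]) cube([359, 55, 37]);
translate([52, 0, 471]) cube([359, 55, 37]);
translate([52, 0, 749]) cube([359, 55, 37]);
translate([52, 0, 1027]) cube([359, 55, 37]);
translate([52, 0, 1305]) cube([359, 55, 37]);
translate([52, 0, 1583]) cube([359, 55, 37]);
translate([52, 0, 1861]) cube([359, 55, 37]);


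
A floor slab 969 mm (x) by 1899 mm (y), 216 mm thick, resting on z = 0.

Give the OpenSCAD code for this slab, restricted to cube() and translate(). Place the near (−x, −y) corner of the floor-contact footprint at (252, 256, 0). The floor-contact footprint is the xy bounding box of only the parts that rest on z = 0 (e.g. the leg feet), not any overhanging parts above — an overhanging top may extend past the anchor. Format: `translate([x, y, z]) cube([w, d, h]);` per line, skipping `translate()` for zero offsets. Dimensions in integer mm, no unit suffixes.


translate([252, 256, 0]) cube([969, 1899, 216]);


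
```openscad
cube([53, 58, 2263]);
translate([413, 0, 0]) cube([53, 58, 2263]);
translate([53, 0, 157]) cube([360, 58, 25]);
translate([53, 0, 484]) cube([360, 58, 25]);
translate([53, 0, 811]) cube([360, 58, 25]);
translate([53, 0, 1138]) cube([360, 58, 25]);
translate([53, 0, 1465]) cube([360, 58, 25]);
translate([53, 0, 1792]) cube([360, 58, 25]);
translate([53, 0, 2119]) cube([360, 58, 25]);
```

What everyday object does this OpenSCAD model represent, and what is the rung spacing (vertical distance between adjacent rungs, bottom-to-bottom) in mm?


A ladder. The rung spacing is 327 mm.

Two tall 53×58 posts with 7 short bars between them — a ladder. Adjacent rungs sit at z = 157 and z = 484, so the spacing is 484 − 157 = 327 mm.


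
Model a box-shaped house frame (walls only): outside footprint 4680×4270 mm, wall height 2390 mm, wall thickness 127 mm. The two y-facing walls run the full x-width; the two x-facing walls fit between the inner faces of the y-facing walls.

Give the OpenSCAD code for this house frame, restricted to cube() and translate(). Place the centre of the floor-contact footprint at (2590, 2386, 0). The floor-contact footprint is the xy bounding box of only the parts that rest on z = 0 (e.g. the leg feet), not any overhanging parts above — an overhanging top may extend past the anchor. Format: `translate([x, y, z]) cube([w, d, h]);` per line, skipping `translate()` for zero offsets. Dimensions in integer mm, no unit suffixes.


translate([250, 251, 0]) cube([4680, 127, 2390]);
translate([250, 4394, 0]) cube([4680, 127, 2390]);
translate([250, 378, 0]) cube([127, 4016, 2390]);
translate([4803, 378, 0]) cube([127, 4016, 2390]);


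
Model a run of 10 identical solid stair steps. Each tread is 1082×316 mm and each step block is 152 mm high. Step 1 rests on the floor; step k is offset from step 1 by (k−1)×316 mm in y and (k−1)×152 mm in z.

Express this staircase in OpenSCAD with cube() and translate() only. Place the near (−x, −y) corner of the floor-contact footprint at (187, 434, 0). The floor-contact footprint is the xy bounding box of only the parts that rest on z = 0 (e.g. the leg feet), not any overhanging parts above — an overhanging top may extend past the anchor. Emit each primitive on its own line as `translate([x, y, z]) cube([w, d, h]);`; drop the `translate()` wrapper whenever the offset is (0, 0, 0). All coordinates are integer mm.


translate([187, 434, 0]) cube([1082, 316, 152]);
translate([187, 750, 152]) cube([1082, 316, 152]);
translate([187, 1066, 304]) cube([1082, 316, 152]);
translate([187, 1382, 456]) cube([1082, 316, 152]);
translate([187, 1698, 608]) cube([1082, 316, 152]);
translate([187, 2014, 760]) cube([1082, 316, 152]);
translate([187, 2330, 912]) cube([1082, 316, 152]);
translate([187, 2646, 1064]) cube([1082, 316, 152]);
translate([187, 2962, 1216]) cube([1082, 316, 152]);
translate([187, 3278, 1368]) cube([1082, 316, 152]);


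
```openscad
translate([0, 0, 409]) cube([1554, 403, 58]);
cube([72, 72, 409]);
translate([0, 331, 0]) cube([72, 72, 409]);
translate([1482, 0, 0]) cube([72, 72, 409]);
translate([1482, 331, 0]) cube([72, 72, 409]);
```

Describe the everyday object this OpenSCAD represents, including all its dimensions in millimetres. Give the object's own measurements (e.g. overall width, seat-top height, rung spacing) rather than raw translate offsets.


A long wooden bench with a 1554 mm (x) × 403 mm (y) seat, 58 mm thick, its top surface 467 mm above the floor. Four 72 mm square legs at the seat corners, flush with the edges, run from z = 0 to the seat underside.


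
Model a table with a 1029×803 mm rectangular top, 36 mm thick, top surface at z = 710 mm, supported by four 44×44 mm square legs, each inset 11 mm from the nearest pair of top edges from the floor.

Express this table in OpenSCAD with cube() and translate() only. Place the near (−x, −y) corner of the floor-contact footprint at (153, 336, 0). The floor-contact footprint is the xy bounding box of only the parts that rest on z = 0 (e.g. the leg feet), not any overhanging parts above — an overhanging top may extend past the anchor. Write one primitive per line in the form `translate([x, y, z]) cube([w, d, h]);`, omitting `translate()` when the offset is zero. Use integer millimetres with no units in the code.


translate([142, 325, 674]) cube([1029, 803, 36]);
translate([153, 336, 0]) cube([44, 44, 674]);
translate([1116, 336, 0]) cube([44, 44, 674]);
translate([153, 1073, 0]) cube([44, 44, 674]);
translate([1116, 1073, 0]) cube([44, 44, 674]);


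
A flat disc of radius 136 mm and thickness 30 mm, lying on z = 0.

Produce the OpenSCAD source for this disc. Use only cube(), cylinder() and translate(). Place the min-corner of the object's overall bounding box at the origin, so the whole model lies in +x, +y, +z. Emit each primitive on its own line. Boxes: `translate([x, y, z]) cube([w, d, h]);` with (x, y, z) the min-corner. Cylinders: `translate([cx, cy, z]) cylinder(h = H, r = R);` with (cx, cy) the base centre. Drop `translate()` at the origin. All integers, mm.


translate([136, 136, 0]) cylinder(h = 30, r = 136);


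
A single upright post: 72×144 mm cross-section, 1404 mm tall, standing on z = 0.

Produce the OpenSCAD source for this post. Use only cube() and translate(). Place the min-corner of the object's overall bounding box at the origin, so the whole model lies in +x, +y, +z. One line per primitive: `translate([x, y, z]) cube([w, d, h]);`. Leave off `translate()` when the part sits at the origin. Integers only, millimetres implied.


cube([72, 144, 1404]);


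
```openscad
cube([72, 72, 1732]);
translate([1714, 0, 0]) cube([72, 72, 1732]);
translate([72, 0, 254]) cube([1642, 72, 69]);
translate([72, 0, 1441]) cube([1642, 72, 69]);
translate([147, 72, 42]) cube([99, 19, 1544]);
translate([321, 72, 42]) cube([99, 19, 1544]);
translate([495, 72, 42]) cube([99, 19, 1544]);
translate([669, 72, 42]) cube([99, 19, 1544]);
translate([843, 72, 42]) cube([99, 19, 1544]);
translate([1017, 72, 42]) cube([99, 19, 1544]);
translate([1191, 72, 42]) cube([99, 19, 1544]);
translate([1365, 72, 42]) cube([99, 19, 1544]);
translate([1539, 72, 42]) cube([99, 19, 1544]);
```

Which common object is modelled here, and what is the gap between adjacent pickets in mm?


A fence section. The picket gap is 75 mm.

Two posts, two rails, 9 pickets — a fence section. Span 1642 mm holds 9 pickets of 99 mm with 10 equal gaps: ⌊(1642 − 9·99) / 10⌋ = 75 mm.


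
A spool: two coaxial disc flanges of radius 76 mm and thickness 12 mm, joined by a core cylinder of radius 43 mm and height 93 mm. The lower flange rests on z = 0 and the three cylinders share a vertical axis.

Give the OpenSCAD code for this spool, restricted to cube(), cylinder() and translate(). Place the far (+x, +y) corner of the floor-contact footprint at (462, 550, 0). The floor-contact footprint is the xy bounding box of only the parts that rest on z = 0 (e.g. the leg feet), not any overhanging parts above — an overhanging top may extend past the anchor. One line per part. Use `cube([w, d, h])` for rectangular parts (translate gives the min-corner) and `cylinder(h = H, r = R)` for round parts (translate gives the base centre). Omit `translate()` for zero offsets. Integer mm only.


translate([386, 474, 0]) cylinder(h = 12, r = 76);
translate([386, 474, 12]) cylinder(h = 93, r = 43);
translate([386, 474, 105]) cylinder(h = 12, r = 76);


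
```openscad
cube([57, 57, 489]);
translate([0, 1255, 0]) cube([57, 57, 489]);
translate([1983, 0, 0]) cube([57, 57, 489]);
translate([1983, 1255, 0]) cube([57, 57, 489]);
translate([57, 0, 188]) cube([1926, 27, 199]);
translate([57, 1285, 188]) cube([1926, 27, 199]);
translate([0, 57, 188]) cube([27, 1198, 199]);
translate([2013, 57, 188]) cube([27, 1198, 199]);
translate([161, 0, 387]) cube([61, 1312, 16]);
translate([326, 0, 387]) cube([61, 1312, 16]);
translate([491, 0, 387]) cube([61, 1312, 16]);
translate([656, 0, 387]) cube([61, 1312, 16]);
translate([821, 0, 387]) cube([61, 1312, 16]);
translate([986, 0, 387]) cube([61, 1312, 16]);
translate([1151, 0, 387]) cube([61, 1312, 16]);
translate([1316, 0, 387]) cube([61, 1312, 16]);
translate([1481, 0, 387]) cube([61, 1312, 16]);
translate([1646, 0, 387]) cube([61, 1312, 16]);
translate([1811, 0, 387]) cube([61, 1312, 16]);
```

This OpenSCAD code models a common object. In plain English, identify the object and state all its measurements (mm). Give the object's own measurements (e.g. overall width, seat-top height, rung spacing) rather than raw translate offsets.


A bed frame 2040 mm long (x) by 1312 mm wide (y). Four 57×57 mm corner posts, 489 mm tall, at the corners of the footprint. Four rails of 27 mm thickness and 199 mm height run between adjacent posts with their undersides at z = 188 mm, their outer faces flush with the outside of the frame (the two x-running rails run between the posts' inner faces; the two y-running rails run between the posts' inner faces). 11 slats, each 61 mm wide (x) and 16 mm thick, lie across the top of the two x-running rails, running the full 1312 mm width of the frame in y; along x they sit between the end posts with a 104 mm gap after the −x posts and between neighbouring slats, leaving 111 mm before the +x posts.


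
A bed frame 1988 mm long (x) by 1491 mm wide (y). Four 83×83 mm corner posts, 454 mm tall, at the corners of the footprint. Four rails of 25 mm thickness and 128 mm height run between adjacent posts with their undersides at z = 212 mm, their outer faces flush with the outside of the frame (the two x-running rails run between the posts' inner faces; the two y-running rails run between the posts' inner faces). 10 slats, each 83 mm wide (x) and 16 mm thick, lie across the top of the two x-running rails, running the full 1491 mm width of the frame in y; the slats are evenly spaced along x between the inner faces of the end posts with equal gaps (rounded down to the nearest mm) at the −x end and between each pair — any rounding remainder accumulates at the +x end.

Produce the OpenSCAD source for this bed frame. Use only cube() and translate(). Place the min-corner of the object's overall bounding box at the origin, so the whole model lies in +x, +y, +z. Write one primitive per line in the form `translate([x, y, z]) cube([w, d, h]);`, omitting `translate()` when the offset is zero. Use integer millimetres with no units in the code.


// slat z = rail_z + rail_h = 212 + 128 = 340
// slat gap = ⌊(1822 − 10·83) / 11⌋ = 90
cube([83, 83, 454]);
translate([0, 1408, 0]) cube([83, 83, 454]);
translate([1905, 0, 0]) cube([83, 83, 454]);
translate([1905, 1408, 0]) cube([83, 83, 454]);
translate([83, 0, 212]) cube([1822, 25, 128]);
translate([83, 1466, 212]) cube([1822, 25, 128]);
translate([0, 83, 212]) cube([25, 1325, 128]);
translate([1963, 83, 212]) cube([25, 1325, 128]);
translate([173, 0, 340]) cube([83, 1491, 16]);
translate([346, 0, 340]) cube([83, 1491, 16]);
translate([519, 0, 340]) cube([83, 1491, 16]);
translate([692, 0, 340]) cube([83, 1491, 16]);
translate([865, 0, 340]) cube([83, 1491, 16]);
translate([1038, 0, 340]) cube([83, 1491, 16]);
translate([1211, 0, 340]) cube([83, 1491, 16]);
translate([1384, 0, 340]) cube([83, 1491, 16]);
translate([1557, 0, 340]) cube([83, 1491, 16]);
translate([1730, 0, 340]) cube([83, 1491, 16]);


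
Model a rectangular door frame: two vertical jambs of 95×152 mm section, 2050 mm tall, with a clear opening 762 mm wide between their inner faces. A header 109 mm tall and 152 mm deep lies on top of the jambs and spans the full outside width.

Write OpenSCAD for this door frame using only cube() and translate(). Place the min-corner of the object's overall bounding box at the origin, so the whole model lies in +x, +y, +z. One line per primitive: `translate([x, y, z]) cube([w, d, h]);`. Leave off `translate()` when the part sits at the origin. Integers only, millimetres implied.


cube([95, 152, 2050]);
translate([857, 0, 0]) cube([95, 152, 2050]);
translate([0, 0, 2050]) cube([952, 152, 109]);


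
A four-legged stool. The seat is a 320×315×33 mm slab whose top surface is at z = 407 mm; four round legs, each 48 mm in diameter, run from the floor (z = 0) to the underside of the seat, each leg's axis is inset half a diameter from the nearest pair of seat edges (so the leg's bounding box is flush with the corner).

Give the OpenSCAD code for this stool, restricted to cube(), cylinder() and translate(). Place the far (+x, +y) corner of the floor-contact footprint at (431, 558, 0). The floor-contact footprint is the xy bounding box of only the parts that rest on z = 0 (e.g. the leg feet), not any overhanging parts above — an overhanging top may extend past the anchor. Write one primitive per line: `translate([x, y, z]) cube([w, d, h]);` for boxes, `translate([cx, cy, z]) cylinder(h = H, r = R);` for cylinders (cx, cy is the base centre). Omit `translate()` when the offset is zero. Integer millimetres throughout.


translate([111, 243, 374]) cube([320, 315, 33]);
translate([135, 267, 0]) cylinder(h = 374, r = 24);
translate([407, 267, 0]) cylinder(h = 374, r = 24);
translate([135, 534, 0]) cylinder(h = 374, r = 24);
translate([407, 534, 0]) cylinder(h = 374, r = 24);


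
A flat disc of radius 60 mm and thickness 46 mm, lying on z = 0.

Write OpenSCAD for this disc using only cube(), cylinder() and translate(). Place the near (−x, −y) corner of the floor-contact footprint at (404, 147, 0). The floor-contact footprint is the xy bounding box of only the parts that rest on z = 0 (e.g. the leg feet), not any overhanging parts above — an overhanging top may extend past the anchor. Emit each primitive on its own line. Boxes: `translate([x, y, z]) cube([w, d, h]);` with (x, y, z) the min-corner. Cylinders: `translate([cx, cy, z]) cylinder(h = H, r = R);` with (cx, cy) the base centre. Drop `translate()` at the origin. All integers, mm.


translate([464, 207, 0]) cylinder(h = 46, r = 60);


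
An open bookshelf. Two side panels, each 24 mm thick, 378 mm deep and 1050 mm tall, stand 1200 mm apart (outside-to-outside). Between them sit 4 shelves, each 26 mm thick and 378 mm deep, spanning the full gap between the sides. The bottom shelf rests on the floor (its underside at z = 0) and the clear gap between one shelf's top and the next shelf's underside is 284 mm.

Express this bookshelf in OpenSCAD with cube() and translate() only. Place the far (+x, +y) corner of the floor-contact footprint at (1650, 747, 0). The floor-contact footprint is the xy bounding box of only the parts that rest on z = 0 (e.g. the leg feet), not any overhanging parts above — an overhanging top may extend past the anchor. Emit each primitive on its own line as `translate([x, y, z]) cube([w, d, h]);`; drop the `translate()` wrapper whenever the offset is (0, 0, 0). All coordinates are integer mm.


translate([450, 369, 0]) cube([24, 378, 1050]);
translate([1626, 369, 0]) cube([24, 378, 1050]);
translate([474, 369, 0]) cube([1152, 378, 26]);
translate([474, 369, 310]) cube([1152, 378, 26]);
translate([474, 369, 620]) cube([1152, 378, 26]);
translate([474, 369, 930]) cube([1152, 378, 26]);


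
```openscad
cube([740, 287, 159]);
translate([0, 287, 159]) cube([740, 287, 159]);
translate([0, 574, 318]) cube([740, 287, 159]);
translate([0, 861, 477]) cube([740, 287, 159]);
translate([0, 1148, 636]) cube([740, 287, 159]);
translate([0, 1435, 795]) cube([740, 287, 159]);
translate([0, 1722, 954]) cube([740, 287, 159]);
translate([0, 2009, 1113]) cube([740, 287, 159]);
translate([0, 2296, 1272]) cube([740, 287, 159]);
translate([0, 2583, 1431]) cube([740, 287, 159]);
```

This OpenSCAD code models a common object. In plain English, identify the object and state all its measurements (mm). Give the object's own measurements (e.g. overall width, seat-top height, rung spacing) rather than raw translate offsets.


A straight staircase of 10 solid steps. Each step is 740 mm wide (x), 287 mm deep (y, the going) and 159 mm tall (the rise). The first step rests on the floor; each subsequent step sits one going further in +y and one rise higher in +z, directly behind and above the previous step with no overlap.


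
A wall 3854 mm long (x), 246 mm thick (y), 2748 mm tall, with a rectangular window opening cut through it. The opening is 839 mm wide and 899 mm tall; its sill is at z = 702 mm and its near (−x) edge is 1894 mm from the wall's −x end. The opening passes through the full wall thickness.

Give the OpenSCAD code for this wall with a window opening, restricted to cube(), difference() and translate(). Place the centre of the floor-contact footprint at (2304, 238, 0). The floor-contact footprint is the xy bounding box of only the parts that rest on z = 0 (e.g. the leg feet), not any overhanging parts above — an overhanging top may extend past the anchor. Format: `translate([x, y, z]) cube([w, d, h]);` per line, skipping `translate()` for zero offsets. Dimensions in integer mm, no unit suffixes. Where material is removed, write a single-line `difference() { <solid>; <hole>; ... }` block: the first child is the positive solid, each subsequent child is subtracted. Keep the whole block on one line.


difference() { translate([377, 115, 0]) cube([3854, 246, 2748]); translate([2271, 115, 702]) cube([839, 246, 899]); }


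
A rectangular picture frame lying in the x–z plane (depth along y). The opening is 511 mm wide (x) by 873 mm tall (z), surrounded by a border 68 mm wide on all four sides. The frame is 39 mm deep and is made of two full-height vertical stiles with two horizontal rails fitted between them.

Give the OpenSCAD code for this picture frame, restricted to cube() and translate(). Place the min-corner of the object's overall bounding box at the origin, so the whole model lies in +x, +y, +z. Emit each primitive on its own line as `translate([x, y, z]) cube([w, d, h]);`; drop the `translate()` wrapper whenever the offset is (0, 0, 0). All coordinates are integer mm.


cube([68, 39, 1009]);
translate([579, 0, 0]) cube([68, 39, 1009]);
translate([68, 0, 0]) cube([511, 39, 68]);
translate([68, 0, 941]) cube([511, 39, 68]);
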